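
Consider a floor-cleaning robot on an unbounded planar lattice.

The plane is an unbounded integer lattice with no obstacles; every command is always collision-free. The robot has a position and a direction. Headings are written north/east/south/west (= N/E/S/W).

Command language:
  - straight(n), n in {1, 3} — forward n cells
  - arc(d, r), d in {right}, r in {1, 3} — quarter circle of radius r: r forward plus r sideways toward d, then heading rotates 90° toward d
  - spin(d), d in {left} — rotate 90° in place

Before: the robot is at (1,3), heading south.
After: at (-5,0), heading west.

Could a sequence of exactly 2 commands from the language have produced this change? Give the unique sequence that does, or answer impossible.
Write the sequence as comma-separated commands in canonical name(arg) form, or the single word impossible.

arc(right, 3), straight(3)

key: cell and facing (now W) both changed — the 2 commands mix motion and turning
t0: at (1,3), heading south
step 1 (arc(right, 3)): at (-2,0), heading west
step 2 (straight(3)): at (-5,0), heading west
all 25 alternatives checked — unique.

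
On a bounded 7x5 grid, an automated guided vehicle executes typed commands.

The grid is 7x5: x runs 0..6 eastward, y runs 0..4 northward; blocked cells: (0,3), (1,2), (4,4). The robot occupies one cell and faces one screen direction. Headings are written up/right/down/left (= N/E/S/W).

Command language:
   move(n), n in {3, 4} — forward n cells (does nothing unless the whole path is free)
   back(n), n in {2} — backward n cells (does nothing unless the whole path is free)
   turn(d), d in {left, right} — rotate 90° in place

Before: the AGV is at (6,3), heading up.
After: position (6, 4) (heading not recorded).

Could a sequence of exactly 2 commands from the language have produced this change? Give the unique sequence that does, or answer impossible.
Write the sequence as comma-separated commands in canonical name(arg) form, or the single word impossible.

key: order matters: swapping back(2) and move(3) lands elsewhere
t0: at (6,3), heading up
step 1 (back(2)): at (6,1), heading up
step 2 (move(3)): at (6,4), heading up
no rival 2-sequence matches.

back(2), move(3)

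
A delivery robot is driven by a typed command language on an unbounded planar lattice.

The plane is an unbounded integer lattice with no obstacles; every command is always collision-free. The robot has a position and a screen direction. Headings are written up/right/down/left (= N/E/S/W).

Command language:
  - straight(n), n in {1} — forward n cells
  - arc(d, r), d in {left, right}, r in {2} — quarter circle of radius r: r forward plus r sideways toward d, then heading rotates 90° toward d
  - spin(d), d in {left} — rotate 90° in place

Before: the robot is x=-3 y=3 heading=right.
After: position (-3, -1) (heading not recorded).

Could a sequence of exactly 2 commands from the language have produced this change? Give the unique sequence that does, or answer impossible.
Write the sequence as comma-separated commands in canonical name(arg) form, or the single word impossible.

arc(right, 2), arc(right, 2)

initial: x=-3 y=3 heading=right
1. arc(right, 2) → x=-1 y=1 heading=down
2. arc(right, 2) → x=-3 y=-1 heading=left
all 16 alternatives checked — unique.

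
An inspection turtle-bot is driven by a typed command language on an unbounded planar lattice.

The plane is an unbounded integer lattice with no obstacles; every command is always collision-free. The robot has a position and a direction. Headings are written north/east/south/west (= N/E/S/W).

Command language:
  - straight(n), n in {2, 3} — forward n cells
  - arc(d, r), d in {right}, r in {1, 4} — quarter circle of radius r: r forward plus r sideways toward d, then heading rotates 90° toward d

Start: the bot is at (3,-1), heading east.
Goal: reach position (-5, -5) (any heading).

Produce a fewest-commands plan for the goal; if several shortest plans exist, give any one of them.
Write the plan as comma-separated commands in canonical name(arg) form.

arc(right, 1), arc(right, 4), straight(2), straight(2), arc(right, 1)

initial: at (3,-1), heading east
t=1 arc(right, 1) ⇒ at (4,-2), heading south
t=2 arc(right, 4) ⇒ at (0,-6), heading west
t=3 straight(2) ⇒ at (-2,-6), heading west
t=4 straight(2) ⇒ at (-4,-6), heading west
t=5 arc(right, 1) ⇒ at (-5,-5), heading north
no 4-step plan works, so 5 is optimal.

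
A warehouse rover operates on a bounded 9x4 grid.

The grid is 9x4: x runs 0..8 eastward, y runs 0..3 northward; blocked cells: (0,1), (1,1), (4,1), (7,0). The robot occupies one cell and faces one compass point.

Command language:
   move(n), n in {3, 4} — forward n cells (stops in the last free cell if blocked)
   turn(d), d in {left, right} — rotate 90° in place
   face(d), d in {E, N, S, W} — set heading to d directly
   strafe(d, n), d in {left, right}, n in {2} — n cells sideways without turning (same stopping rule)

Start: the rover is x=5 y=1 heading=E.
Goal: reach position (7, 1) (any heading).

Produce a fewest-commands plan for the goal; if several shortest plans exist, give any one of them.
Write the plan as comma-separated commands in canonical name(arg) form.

start: x=5 y=1 heading=E
t=1 face(S) ⇒ x=5 y=1 heading=S
t=2 strafe(left, 2) ⇒ x=7 y=1 heading=S
no 1-step plan works, so 2 is optimal.

face(S), strafe(left, 2)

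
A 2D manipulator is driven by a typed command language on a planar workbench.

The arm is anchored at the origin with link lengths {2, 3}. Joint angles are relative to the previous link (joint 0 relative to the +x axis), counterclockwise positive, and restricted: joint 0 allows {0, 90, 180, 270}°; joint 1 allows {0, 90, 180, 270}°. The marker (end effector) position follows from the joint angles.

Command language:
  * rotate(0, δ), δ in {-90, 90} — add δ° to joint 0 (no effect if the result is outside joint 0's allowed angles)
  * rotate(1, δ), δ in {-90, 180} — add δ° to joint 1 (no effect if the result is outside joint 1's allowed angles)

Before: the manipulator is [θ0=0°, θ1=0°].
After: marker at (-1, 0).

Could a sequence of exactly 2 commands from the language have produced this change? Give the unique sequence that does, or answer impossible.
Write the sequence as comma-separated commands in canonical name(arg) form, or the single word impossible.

start: [θ0=0°, θ1=0°]
step 1 (rotate(1, -90)): [θ0=0°, θ1=270°]
step 2 (rotate(1, -90)): [θ0=0°, θ1=180°]
uniquely the one of 16 2-step routes that fits.

rotate(1, -90), rotate(1, -90)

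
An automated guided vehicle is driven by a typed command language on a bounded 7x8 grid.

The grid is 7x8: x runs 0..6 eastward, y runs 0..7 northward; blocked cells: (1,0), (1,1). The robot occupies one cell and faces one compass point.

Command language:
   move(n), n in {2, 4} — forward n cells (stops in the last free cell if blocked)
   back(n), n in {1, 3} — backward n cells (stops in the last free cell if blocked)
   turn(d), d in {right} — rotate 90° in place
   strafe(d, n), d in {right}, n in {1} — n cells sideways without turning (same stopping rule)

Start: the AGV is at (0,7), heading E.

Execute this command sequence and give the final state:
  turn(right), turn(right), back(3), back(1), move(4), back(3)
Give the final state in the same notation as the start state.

at (3,7), heading W

from: at (0,7), heading E
t=1 turn(right) ⇒ at (0,7), heading S
t=2 turn(right) ⇒ at (0,7), heading W
t=3 back(3) ⇒ at (3,7), heading W
t=4 back(1) ⇒ at (4,7), heading W
t=5 move(4) ⇒ at (0,7), heading W
t=6 back(3) ⇒ at (3,7), heading W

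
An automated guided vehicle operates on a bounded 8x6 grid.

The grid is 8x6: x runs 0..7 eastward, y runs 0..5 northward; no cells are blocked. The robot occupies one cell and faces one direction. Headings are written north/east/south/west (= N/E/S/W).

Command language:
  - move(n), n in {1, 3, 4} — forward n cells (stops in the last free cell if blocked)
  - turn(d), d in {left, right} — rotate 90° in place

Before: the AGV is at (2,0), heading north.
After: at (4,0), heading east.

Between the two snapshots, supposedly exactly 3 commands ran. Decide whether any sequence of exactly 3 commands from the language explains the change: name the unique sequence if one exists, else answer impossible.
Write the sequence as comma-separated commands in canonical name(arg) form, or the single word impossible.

turn(right), move(1), move(1)

key: running move(1) before turn(right) would end elsewhere — order is forced
begin: at (2,0), heading north
1. turn(right) → at (2,0), heading east
2. move(1) → at (3,0), heading east
3. move(1) → at (4,0), heading east
no other 3-command option fits: unique.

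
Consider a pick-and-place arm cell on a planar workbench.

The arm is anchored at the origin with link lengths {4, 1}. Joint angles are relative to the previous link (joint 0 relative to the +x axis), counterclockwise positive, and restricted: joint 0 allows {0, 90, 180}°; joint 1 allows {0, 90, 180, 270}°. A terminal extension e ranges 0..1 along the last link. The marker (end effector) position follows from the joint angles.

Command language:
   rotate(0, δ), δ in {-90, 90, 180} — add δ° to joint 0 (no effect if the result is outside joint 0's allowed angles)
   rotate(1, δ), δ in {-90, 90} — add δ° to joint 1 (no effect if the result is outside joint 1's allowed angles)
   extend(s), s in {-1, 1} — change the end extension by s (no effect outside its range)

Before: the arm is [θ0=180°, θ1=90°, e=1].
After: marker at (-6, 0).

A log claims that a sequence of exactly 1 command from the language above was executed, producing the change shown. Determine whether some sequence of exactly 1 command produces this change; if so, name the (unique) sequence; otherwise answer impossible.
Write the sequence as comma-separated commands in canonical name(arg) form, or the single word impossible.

rotate(1, -90)

initial: [θ0=180°, θ1=90°, e=1]
step 1 (rotate(1, -90)): [θ0=180°, θ1=0°, e=1]
no rival 1-sequence matches.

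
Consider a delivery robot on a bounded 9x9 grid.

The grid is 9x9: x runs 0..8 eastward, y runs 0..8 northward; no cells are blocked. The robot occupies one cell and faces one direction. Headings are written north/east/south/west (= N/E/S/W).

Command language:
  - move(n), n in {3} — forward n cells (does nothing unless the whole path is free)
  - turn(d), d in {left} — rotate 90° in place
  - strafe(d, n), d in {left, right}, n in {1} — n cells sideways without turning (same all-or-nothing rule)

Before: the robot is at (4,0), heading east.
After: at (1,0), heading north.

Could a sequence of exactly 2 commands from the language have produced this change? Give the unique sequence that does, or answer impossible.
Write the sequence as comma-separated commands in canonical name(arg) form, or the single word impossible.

impossible

every 2-command combo misses the target.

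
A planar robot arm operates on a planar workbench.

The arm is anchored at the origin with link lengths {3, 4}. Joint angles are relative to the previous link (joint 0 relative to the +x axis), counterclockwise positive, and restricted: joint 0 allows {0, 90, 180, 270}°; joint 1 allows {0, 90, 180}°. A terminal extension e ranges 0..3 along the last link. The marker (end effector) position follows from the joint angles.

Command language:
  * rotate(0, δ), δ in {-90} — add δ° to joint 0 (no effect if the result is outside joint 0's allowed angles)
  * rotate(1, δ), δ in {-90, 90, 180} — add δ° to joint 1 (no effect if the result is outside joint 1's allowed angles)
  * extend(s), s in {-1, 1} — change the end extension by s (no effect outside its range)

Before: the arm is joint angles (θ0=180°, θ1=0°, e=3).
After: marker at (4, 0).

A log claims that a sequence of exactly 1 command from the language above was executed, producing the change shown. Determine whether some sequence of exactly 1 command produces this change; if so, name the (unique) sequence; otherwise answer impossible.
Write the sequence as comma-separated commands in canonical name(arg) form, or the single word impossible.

rotate(1, 180)

begin: joint angles (θ0=180°, θ1=0°, e=3)
1. rotate(1, 180) → joint angles (θ0=180°, θ1=180°, e=3)
uniquely the one of 6 1-step routes that fits.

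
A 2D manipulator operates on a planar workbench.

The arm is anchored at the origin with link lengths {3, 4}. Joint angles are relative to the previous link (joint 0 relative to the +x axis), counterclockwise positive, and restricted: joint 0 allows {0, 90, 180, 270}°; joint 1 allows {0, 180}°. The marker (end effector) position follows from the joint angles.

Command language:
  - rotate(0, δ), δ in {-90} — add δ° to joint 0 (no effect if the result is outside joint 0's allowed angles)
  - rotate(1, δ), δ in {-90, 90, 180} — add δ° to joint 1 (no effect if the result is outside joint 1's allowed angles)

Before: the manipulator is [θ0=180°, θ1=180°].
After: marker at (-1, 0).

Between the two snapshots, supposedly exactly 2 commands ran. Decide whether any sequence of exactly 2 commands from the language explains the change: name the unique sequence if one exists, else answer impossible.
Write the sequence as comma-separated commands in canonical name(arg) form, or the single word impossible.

t0: [θ0=180°, θ1=180°]
1. rotate(0, -90) → [θ0=90°, θ1=180°]
2. rotate(0, -90) → [θ0=0°, θ1=180°]
no rival 2-sequence matches.

rotate(0, -90), rotate(0, -90)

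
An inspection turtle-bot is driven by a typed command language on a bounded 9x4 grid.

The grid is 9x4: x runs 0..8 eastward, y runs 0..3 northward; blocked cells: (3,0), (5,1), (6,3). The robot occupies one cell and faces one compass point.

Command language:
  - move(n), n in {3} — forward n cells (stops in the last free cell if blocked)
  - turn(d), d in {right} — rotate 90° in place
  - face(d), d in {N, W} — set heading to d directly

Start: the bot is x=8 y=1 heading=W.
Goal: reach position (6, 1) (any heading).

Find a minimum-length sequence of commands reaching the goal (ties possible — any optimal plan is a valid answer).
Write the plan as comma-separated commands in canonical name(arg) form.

initial: x=8 y=1 heading=W
1. move(3) → x=6 y=1 heading=W
minimal: 1 command(s), checked below 1.

move(3)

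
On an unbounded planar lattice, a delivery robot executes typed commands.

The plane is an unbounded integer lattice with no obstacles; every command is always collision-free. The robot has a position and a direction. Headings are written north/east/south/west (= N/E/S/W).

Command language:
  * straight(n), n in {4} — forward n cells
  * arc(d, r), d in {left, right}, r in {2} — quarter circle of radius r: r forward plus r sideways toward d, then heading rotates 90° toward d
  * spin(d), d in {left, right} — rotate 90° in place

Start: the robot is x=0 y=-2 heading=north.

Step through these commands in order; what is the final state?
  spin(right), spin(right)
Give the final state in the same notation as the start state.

x=0 y=-2 heading=south

initial: x=0 y=-2 heading=north
1. spin(right) → x=0 y=-2 heading=east
2. spin(right) → x=0 y=-2 heading=south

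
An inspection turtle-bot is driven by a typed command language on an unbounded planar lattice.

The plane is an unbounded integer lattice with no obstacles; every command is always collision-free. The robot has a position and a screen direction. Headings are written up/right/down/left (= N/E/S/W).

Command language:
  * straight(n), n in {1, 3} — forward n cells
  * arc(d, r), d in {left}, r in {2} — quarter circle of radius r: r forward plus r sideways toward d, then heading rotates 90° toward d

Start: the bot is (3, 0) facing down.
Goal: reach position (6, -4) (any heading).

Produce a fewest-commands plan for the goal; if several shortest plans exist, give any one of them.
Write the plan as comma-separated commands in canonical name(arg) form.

t0: (3, 0) facing down
t=1 straight(1) ⇒ (3, -1) facing down
t=2 straight(1) ⇒ (3, -2) facing down
t=3 arc(left, 2) ⇒ (5, -4) facing right
t=4 straight(1) ⇒ (6, -4) facing right
no 3-step plan works, so 4 is optimal.

straight(1), straight(1), arc(left, 2), straight(1)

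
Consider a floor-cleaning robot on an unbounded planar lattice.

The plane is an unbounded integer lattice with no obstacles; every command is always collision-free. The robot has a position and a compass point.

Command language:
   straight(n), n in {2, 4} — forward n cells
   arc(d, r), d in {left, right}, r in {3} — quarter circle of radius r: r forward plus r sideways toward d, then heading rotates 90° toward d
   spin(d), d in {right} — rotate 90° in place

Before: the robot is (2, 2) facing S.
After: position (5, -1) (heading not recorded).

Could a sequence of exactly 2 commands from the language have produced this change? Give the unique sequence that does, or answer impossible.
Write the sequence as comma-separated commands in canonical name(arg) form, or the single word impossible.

key: order matters: swapping arc(left, 3) and spin(right) lands elsewhere
t0: (2, 2) facing S
[1] after arc(left, 3): (5, -1) facing E
[2] after spin(right): (5, -1) facing S
all 25 alternatives checked — unique.

arc(left, 3), spin(right)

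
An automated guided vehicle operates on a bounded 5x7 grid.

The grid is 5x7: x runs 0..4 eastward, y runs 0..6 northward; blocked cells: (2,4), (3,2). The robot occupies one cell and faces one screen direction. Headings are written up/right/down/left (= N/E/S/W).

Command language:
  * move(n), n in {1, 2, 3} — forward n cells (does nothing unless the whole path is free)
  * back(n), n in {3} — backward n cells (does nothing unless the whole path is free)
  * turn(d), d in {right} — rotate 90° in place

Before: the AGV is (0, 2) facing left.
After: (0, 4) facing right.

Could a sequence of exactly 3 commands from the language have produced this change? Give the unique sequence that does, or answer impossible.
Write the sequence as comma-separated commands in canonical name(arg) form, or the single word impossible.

key: position moved to (0,4) AND the heading swung to E — translation plus rotation needed
initial: (0, 2) facing left
1. turn(right) → (0, 2) facing up
2. move(2) → (0, 4) facing up
3. turn(right) → (0, 4) facing right
uniquely the one of 125 3-step routes that fits.

turn(right), move(2), turn(right)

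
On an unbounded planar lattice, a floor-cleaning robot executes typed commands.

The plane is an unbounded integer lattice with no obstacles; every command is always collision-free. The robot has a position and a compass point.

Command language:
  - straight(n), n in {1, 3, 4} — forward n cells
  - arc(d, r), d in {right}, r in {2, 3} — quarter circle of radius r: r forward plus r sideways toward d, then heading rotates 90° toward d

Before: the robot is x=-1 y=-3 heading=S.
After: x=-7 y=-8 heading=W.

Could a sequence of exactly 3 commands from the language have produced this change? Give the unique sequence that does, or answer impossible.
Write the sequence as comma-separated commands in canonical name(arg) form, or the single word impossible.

straight(3), arc(right, 2), straight(4)

key: position moved to (-7,-8) AND the heading swung to W — translation plus rotation needed
initial: x=-1 y=-3 heading=S
[1] after straight(3): x=-1 y=-6 heading=S
[2] after arc(right, 2): x=-3 y=-8 heading=W
[3] after straight(4): x=-7 y=-8 heading=W
no rival 3-sequence matches.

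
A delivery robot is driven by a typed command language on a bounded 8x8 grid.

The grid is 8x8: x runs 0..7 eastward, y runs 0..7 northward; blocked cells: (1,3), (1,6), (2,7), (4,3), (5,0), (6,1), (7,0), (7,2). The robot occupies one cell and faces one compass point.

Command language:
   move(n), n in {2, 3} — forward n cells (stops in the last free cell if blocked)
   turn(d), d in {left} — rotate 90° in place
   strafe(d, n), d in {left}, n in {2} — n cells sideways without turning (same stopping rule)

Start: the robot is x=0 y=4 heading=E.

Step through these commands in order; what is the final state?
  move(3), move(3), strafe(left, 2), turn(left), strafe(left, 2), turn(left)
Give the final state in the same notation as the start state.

x=4 y=6 heading=W

initial: x=0 y=4 heading=E
1. move(3) → x=3 y=4 heading=E
2. move(3) → x=6 y=4 heading=E
3. strafe(left, 2) → x=6 y=6 heading=E
4. turn(left) → x=6 y=6 heading=N
5. strafe(left, 2) → x=4 y=6 heading=N
6. turn(left) → x=4 y=6 heading=W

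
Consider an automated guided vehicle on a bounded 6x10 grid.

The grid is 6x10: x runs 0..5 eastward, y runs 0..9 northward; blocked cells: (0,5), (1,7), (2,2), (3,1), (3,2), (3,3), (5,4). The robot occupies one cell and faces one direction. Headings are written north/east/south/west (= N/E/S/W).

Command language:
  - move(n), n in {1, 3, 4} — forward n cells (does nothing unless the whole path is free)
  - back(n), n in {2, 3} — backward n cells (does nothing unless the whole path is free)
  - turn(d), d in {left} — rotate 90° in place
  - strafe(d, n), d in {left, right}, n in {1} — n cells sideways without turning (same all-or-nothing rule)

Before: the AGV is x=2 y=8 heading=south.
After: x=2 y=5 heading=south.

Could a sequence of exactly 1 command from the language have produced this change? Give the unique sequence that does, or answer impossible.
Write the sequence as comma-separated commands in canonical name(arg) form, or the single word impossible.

key: still facing S — the one step turns nothing
from: x=2 y=8 heading=south
1. move(3) → x=2 y=5 heading=south
all 8 alternatives checked — unique.

move(3)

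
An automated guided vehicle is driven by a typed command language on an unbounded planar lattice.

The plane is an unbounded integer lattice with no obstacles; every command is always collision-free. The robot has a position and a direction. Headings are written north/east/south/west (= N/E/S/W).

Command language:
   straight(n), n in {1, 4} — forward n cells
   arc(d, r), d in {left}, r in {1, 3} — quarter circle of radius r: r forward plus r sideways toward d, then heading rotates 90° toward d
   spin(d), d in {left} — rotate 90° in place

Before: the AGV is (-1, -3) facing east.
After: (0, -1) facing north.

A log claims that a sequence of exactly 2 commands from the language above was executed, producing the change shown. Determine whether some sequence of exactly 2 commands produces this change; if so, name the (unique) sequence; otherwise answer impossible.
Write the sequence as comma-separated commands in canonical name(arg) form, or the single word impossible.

key: cell and facing (now N) both changed — the 2 commands mix motion and turning
begin: (-1, -3) facing east
step 1 (arc(left, 1)): (0, -2) facing north
step 2 (straight(1)): (0, -1) facing north
all 25 alternatives checked — unique.

arc(left, 1), straight(1)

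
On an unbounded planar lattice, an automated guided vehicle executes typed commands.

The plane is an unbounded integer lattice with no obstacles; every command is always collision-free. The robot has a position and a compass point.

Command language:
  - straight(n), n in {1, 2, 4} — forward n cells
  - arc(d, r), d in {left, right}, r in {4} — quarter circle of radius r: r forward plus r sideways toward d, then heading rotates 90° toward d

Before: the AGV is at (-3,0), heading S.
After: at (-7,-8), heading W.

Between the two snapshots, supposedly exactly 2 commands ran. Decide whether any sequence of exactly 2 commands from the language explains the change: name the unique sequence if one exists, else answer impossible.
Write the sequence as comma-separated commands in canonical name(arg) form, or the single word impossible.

straight(4), arc(right, 4)

key: running arc(right, 4) before straight(4) would end elsewhere — order is forced
begin: at (-3,0), heading S
[1] after straight(4): at (-3,-4), heading S
[2] after arc(right, 4): at (-7,-8), heading W
uniquely the one of 25 2-step routes that fits.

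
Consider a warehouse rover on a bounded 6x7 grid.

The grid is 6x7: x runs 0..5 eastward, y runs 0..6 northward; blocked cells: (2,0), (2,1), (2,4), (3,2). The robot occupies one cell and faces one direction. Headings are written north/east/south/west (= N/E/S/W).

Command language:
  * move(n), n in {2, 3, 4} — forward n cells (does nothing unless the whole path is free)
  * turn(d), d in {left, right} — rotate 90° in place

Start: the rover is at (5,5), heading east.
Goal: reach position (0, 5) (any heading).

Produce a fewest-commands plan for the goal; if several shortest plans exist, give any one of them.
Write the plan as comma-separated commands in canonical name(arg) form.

initial: at (5,5), heading east
step 1 (turn(left)): at (5,5), heading north
step 2 (turn(left)): at (5,5), heading west
step 3 (move(2)): at (3,5), heading west
step 4 (move(3)): at (0,5), heading west
minimal: 4 command(s), checked below 4.

turn(left), turn(left), move(2), move(3)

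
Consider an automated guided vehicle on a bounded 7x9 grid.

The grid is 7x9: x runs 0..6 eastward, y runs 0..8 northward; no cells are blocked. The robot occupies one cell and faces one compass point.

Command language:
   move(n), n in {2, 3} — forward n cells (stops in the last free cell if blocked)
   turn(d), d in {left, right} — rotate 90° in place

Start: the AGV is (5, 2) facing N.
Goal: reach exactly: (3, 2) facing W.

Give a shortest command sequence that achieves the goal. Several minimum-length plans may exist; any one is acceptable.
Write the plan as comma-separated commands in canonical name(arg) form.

start: (5, 2) facing N
[1] after turn(left): (5, 2) facing W
[2] after move(2): (3, 2) facing W
minimal: 2 command(s), checked below 2.

turn(left), move(2)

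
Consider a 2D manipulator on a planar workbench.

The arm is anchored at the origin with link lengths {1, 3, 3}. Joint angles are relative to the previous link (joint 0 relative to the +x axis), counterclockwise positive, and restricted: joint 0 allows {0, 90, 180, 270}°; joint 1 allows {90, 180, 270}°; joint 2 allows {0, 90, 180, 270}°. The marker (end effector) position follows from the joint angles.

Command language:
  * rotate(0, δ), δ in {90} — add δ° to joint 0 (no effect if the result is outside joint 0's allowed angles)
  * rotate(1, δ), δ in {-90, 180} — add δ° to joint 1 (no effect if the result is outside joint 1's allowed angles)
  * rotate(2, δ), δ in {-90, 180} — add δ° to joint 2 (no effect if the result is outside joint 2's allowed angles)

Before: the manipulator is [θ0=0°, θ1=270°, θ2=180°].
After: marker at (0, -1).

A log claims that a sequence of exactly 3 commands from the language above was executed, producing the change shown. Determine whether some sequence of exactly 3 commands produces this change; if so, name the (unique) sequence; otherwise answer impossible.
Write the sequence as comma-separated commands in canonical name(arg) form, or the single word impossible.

rotate(0, 90), rotate(0, 90), rotate(0, 90)

begin: [θ0=0°, θ1=270°, θ2=180°]
step 1 (rotate(0, 90)): [θ0=90°, θ1=270°, θ2=180°]
step 2 (rotate(0, 90)): [θ0=180°, θ1=270°, θ2=180°]
step 3 (rotate(0, 90)): [θ0=270°, θ1=270°, θ2=180°]
uniquely the one of 125 3-step routes that fits.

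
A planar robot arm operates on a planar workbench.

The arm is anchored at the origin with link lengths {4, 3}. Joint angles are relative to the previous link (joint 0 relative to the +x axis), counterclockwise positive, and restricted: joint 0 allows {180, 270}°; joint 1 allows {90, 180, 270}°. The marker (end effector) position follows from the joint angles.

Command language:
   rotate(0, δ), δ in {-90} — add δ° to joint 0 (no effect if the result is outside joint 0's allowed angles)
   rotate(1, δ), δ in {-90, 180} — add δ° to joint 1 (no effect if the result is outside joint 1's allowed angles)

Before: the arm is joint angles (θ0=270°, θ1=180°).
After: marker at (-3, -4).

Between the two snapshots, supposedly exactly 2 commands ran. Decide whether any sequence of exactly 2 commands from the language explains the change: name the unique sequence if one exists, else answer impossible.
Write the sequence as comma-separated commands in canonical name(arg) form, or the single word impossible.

key: running rotate(1, 180) before rotate(1, -90) would end elsewhere — order is forced
start: joint angles (θ0=270°, θ1=180°)
step 1 (rotate(1, -90)): joint angles (θ0=270°, θ1=90°)
step 2 (rotate(1, 180)): joint angles (θ0=270°, θ1=270°)
no rival 2-sequence matches.

rotate(1, -90), rotate(1, 180)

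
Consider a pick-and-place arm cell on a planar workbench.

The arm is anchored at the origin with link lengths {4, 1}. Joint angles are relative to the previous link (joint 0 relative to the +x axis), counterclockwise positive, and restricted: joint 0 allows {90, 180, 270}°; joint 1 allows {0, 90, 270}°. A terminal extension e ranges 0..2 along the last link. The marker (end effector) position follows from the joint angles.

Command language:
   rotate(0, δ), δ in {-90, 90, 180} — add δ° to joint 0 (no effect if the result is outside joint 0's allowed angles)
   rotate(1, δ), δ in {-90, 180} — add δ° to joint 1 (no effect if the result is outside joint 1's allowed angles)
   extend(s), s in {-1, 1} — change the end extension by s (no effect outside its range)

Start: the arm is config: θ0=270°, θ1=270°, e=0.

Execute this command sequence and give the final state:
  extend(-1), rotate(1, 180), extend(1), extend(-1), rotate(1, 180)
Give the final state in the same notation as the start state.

begin: config: θ0=270°, θ1=270°, e=0
step 1 (extend(-1)): config: θ0=270°, θ1=270°, e=0
step 2 (rotate(1, 180)): config: θ0=270°, θ1=90°, e=0
step 3 (extend(1)): config: θ0=270°, θ1=90°, e=1
step 4 (extend(-1)): config: θ0=270°, θ1=90°, e=0
step 5 (rotate(1, 180)): config: θ0=270°, θ1=270°, e=0

config: θ0=270°, θ1=270°, e=0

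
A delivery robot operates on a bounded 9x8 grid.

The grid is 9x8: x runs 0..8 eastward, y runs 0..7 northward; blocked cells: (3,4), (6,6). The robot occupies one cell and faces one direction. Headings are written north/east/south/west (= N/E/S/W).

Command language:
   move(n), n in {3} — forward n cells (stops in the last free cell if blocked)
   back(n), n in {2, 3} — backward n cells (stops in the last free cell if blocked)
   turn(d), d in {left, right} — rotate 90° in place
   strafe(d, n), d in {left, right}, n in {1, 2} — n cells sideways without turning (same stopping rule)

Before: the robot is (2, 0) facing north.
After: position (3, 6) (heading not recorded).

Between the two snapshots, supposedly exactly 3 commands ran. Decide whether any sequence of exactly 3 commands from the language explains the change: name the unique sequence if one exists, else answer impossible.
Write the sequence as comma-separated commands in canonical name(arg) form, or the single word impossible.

move(3), move(3), strafe(right, 1)

key: running strafe(right, 1) before move(3) would end elsewhere — order is forced
start: (2, 0) facing north
step 1 (move(3)): (2, 3) facing north
step 2 (move(3)): (2, 6) facing north
step 3 (strafe(right, 1)): (3, 6) facing north
all 729 alternatives checked — unique.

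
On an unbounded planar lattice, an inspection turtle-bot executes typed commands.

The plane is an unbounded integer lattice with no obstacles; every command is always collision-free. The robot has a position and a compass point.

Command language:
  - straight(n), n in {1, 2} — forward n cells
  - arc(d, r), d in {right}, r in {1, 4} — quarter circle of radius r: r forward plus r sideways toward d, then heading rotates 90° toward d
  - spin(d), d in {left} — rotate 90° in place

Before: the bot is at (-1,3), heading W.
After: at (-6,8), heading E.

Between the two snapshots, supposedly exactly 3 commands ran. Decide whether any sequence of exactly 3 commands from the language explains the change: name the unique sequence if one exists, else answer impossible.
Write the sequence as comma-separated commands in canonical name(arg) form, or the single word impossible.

straight(2), arc(right, 4), arc(right, 1)

key: position moved to (-6,8) AND the heading swung to E — translation plus rotation needed
start: at (-1,3), heading W
[1] after straight(2): at (-3,3), heading W
[2] after arc(right, 4): at (-7,7), heading N
[3] after arc(right, 1): at (-6,8), heading E
no rival 3-sequence matches.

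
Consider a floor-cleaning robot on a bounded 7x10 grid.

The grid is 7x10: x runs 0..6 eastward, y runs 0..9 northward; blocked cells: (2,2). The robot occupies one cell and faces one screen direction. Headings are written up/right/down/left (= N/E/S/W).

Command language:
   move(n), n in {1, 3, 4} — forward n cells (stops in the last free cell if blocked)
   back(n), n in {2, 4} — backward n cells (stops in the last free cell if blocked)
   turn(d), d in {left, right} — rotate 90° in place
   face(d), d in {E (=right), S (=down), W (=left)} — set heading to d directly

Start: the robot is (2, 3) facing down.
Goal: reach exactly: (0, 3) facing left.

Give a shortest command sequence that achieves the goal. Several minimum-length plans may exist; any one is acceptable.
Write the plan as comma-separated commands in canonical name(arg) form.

face(W), move(3)

initial: (2, 3) facing down
step 1 (face(W)): (2, 3) facing left
step 2 (move(3)): (0, 3) facing left
shorter routes all fall short; 2 is best.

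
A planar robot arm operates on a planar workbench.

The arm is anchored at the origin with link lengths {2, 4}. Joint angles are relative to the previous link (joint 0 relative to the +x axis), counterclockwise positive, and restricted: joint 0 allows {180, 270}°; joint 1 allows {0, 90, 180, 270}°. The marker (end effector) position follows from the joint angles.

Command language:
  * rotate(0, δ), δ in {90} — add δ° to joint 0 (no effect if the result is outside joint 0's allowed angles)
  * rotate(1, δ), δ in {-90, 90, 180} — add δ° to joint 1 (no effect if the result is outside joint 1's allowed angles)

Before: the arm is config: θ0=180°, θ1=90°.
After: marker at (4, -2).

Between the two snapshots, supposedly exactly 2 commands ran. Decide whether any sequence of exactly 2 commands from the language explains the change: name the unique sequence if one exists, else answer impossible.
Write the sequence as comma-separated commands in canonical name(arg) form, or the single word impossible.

t0: config: θ0=180°, θ1=90°
step 1 (rotate(0, 90)): config: θ0=270°, θ1=90°
step 2 (rotate(0, 90)): config: θ0=270°, θ1=90°
no other 2-command option fits: unique.

rotate(0, 90), rotate(0, 90)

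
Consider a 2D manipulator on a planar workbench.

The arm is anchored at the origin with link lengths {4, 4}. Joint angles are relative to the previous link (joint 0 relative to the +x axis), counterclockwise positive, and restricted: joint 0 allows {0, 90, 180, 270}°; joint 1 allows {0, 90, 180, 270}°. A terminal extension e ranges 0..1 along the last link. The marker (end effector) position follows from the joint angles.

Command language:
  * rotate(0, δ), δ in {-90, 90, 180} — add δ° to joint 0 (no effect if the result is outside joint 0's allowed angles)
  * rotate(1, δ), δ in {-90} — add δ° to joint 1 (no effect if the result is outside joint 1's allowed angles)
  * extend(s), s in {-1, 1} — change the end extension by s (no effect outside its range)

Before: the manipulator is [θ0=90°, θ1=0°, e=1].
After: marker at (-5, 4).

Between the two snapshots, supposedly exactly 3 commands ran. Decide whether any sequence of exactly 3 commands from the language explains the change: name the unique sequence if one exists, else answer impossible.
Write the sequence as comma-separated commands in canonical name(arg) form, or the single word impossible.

rotate(1, -90), rotate(1, -90), rotate(1, -90)

begin: [θ0=90°, θ1=0°, e=1]
[1] after rotate(1, -90): [θ0=90°, θ1=270°, e=1]
[2] after rotate(1, -90): [θ0=90°, θ1=180°, e=1]
[3] after rotate(1, -90): [θ0=90°, θ1=90°, e=1]
no rival 3-sequence matches.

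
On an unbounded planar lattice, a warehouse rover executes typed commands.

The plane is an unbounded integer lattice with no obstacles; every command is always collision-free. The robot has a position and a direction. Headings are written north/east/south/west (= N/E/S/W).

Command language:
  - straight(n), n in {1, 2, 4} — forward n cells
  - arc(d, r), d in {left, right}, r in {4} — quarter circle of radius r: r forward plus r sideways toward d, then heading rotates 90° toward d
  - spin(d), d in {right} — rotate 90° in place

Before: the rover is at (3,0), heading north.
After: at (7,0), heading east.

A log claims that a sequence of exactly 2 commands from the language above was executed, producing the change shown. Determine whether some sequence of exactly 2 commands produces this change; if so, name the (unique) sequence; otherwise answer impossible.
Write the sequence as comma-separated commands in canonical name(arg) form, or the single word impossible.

spin(right), straight(4)

key: position moved to (7,0) AND the heading swung to E — translation plus rotation needed
from: at (3,0), heading north
step 1 (spin(right)): at (3,0), heading east
step 2 (straight(4)): at (7,0), heading east
no rival 2-sequence matches.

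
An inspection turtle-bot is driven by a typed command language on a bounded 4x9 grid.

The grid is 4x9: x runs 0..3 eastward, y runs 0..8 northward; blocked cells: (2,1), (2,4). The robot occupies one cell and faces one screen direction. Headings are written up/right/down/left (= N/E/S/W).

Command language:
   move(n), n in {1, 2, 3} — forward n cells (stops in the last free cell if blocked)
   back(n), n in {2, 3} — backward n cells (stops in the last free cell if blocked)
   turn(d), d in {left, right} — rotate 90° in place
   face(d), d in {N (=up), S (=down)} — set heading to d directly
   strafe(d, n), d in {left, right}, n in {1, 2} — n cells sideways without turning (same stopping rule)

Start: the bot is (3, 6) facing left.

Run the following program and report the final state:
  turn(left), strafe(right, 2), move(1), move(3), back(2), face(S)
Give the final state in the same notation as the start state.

(1, 4) facing down

initial: (3, 6) facing left
t=1 turn(left) ⇒ (3, 6) facing down
t=2 strafe(right, 2) ⇒ (1, 6) facing down
t=3 move(1) ⇒ (1, 5) facing down
t=4 move(3) ⇒ (1, 2) facing down
t=5 back(2) ⇒ (1, 4) facing down
t=6 face(S) ⇒ (1, 4) facing down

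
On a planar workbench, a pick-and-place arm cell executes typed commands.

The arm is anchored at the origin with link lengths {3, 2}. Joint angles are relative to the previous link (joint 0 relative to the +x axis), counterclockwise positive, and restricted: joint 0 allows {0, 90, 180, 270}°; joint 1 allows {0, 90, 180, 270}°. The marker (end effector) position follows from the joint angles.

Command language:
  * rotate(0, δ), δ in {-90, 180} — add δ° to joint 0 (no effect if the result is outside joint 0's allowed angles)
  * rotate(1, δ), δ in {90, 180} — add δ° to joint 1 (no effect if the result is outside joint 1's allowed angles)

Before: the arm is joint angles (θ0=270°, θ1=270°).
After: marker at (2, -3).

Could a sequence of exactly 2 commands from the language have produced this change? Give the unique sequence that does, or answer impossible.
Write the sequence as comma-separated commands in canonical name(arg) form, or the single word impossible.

from: joint angles (θ0=270°, θ1=270°)
t=1 rotate(1, 90) ⇒ joint angles (θ0=270°, θ1=0°)
t=2 rotate(1, 90) ⇒ joint angles (θ0=270°, θ1=90°)
all 16 alternatives checked — unique.

rotate(1, 90), rotate(1, 90)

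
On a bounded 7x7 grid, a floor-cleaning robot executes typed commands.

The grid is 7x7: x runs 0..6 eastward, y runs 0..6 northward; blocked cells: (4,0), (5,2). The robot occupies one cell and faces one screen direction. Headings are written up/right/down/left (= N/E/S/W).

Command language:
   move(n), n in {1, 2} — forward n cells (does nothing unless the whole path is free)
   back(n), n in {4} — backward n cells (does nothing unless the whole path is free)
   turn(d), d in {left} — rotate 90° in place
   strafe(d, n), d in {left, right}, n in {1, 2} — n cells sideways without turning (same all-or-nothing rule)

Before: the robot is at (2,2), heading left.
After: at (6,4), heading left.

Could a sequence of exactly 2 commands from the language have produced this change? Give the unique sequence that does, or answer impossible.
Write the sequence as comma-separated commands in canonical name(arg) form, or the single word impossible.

strafe(right, 2), back(4)

key: still facing W at the end — nothing in the sequence rotates
start: at (2,2), heading left
1. strafe(right, 2) → at (2,4), heading left
2. back(4) → at (6,4), heading left
all 64 alternatives checked — unique.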